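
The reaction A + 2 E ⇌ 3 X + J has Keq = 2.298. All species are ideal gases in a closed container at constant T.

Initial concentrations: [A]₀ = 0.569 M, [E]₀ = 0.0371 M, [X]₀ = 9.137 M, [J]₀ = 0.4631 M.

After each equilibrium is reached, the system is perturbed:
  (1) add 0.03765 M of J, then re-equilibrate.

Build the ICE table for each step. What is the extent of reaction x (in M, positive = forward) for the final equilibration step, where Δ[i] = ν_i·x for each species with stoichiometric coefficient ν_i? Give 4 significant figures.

Q₀ = 4.5105e+05 vs Keq = 2.298 ⇒ Q>K, reverse
Step 1:
                    A           E           X           J
  I             0.569      0.0371       9.137      0.4631
  C            0.4585       0.917      -1.376     -0.4585
  E             1.028      0.9541       7.761    0.004597
  solve Keq expr → x = -0.4585; check Q = 2.298
Then add 0.03765 M of J.
Step 2:
                    A           E           X           J
  I             1.028      0.9541       7.761     0.04225
  C           0.03649     0.07298     -0.1095    -0.03649
  E             1.064       1.027       7.652    0.005757
  solve Keq expr → x = -0.03649; check Q = 2.298

x = -0.03649 M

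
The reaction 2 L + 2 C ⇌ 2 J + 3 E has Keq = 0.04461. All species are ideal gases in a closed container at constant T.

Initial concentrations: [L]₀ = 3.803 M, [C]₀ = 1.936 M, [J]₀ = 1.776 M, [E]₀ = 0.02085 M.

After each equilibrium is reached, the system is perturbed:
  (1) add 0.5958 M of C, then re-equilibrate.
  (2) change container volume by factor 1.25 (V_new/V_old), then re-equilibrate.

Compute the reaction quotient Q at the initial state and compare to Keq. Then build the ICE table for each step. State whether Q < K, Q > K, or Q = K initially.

Q₀ = 5.2740e-07; Q < K (proceeds forward)

Q₀ = 5.2740e-07 vs Keq = 0.04461 ⇒ Q<K, forward
Step 1:
                  L         C         J         E
  Initial     3.803     1.936     1.776   0.02085
  Change    -0.4073   -0.4073    0.4073    0.6109
  Equil       3.396     1.529     2.183    0.6318
  solve Keq expr → x = 0.2036; check Q = 0.04461
Then add 0.5958 M of C.
Step 2:
                  L         C         J         E
  Initial     3.396     2.125     2.183    0.6318
  Change   -0.07295  -0.07295   0.07295    0.1094
  Equil       3.323     2.052     2.256    0.7412
  solve Keq expr → x = 0.03647; check Q = 0.04461
Then change container volume by factor 1.25 (V_new/V_old).
Step 3:
                  L         C         J         E
  Initial     2.658     1.641     1.805     0.593
  Change    -0.0213   -0.0213    0.0213   0.03195
  Equil       2.637      1.62     1.826    0.6249
  solve Keq expr → x = 0.01065; check Q = 0.04461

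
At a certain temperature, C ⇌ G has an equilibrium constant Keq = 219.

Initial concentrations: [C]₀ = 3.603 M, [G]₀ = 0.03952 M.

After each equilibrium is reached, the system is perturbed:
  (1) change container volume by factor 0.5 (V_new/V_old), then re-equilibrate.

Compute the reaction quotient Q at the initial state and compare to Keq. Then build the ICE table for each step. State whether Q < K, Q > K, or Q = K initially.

Q₀ = 0.01097 vs Keq = 219 ⇒ Q<K, forward
Step 1:
                   C          G
  Initial      3.603    0.03952
  Change      -3.586      3.586
  Equil      0.01656      3.626
  solve Keq expr → x = 3.586; check Q = 219
Then change container volume by factor 0.5 (V_new/V_old).
Step 2:
                   C          G
  Initial    0.03311      7.252
  Change           0          0
  Equil      0.03311      7.252
  solve Keq expr → x = 0; check Q = 219

Q₀ = 0.01097; Q < K (proceeds forward)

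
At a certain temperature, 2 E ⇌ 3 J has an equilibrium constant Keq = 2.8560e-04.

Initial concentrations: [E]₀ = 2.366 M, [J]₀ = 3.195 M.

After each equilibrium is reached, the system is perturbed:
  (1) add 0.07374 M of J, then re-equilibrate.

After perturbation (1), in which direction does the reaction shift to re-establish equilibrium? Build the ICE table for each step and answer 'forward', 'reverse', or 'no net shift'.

Q₀ = 5.826 vs Keq = 2.8560e-04 ⇒ Q>K, reverse
Step 1:
                  E         J
  I           2.366     3.195
  C           2.012    -3.019
  E           4.378    0.1763
  solve Keq expr → x = -1.006; check Q = 2.8560e-04
Then add 0.07374 M of J.
Step 2:
                  E         J
  I           4.378      0.25
  C          0.0483  -0.07245
  E           4.427    0.1775
  solve Keq expr → x = -0.02415; check Q = 2.8560e-04

Direction: reverse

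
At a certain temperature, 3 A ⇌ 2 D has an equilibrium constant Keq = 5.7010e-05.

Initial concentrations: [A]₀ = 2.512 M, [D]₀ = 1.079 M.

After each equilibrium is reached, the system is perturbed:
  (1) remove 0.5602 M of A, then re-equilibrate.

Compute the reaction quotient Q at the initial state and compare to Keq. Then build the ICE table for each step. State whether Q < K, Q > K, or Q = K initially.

Q₀ = 0.07345; Q > K (proceeds reverse)

Q₀ = 0.07345 vs Keq = 5.7010e-05 ⇒ Q>K, reverse
Step 1:
                  A         D
  I           2.512     1.079
  C           1.527    -1.018
  E           4.039   0.06128
  solve Keq expr → x = -0.5089; check Q = 5.7010e-05
Then remove 0.5602 M of A.
Step 2:
                  A         D
  I           3.478   0.06128
  C         0.01788  -0.01192
  E           3.496   0.04936
  solve Keq expr → x = -0.00596; check Q = 5.7010e-05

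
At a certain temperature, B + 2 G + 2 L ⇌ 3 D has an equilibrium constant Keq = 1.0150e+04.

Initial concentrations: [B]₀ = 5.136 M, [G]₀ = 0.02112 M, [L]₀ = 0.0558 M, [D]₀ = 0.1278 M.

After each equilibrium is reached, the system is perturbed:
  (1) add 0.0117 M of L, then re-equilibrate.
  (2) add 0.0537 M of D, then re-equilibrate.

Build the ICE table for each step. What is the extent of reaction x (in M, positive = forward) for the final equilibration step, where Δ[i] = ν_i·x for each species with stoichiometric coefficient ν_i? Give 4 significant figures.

x = -0.001178 M

Q₀ = 292.6 vs Keq = 1.0150e+04 ⇒ Q<K, forward
Step 1:
                   B          G          L          D
  I            5.136    0.02112     0.0558     0.1278
  C        -0.007444   -0.01489   -0.01489    0.02233
  E            5.129   0.006232    0.04091     0.1501
  solve Keq expr → x = 0.007444; check Q = 1.0150e+04
Then add 0.0117 M of L.
Step 2:
                   B          G          L          D
  I            5.129   0.006232    0.05261     0.1501
  C       -5.9277e-04  -0.001186  -0.001186   0.001778
  E            5.128   0.005046    0.05143     0.1519
  solve Keq expr → x = 5.9277e-04; check Q = 1.0150e+04
Then add 0.0537 M of D.
Step 3:
                   B          G          L          D
  I            5.128   0.005046    0.05143     0.2056
  C         0.001178   0.002356   0.002356  -0.003534
  E            5.129   0.007402    0.05378     0.2021
  solve Keq expr → x = -0.001178; check Q = 1.0150e+04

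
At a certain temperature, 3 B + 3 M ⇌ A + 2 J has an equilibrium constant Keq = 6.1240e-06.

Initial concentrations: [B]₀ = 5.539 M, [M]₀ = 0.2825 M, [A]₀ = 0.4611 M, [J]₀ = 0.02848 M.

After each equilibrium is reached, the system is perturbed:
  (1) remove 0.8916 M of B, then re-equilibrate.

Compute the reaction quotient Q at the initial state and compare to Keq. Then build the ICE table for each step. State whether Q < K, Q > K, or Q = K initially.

Q₀ = 9.7617e-05; Q > K (proceeds reverse)

Q₀ = 9.7617e-05 vs Keq = 6.1240e-06 ⇒ Q>K, reverse
Step 1:
                   B          M          A          J
  Initial      5.539     0.2825     0.4611    0.02848
  Change     0.03003    0.03003   -0.01001   -0.02002
  Equil        5.569     0.3125     0.4511    0.00846
  solve Keq expr → x = -0.01001; check Q = 6.1240e-06
Then remove 0.8916 M of B.
Step 2:
                   B          M          A          J
  Initial      4.677     0.3125     0.4511    0.00846
  Change    0.002773   0.002773 -9.2431e-04  -0.001849
  Equil         4.68     0.3153     0.4502   0.006612
  solve Keq expr → x = -9.2431e-04; check Q = 6.1240e-06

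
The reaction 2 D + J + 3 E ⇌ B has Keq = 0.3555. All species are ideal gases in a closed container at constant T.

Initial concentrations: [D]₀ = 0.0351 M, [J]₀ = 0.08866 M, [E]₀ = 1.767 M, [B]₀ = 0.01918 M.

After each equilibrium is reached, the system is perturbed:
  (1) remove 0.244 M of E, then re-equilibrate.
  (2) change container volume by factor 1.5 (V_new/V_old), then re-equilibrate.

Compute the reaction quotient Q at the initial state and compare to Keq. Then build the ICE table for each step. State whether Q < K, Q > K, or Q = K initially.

Q₀ = 31.83; Q > K (proceeds reverse)

Q₀ = 31.83 vs Keq = 0.3555 ⇒ Q>K, reverse
Step 1:
                  D         J         E         B
  init       0.0351   0.08866     1.767   0.01918
  Δ         0.03604   0.01802   0.05406  -0.01802
  eq        0.07114    0.1067     1.821  0.001159
  solve Keq expr → x = -0.01802; check Q = 0.3555
Then remove 0.244 M of E.
Step 2:
                  D         J         E         B
  init      0.07114    0.1067     1.577  0.001159
  Δ       7.7084e-04 3.8542e-04  0.001156 -3.8542e-04
  eq        0.07191    0.1071     1.578 7.7375e-04
  solve Keq expr → x = -3.8542e-04; check Q = 0.3555
Then change container volume by factor 1.5 (V_new/V_old).
Step 3:
                  D         J         E         B
  init      0.04794   0.07138     1.052 5.1584e-04
  Δ       8.8931e-04 4.4465e-04  0.001334 -4.4465e-04
  eq        0.04883   0.07182     1.053 7.1182e-05
  solve Keq expr → x = -4.4465e-04; check Q = 0.3555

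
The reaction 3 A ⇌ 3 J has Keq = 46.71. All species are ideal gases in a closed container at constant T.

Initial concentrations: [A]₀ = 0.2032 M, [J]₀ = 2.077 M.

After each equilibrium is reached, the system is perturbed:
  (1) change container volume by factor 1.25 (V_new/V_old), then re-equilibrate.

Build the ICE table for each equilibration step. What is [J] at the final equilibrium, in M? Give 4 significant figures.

Q₀ = 1068 vs Keq = 46.71 ⇒ Q>K, reverse
Step 1:
                    A           J
  init         0.2032       2.077
  Δ            0.2923     -0.2923
  eq           0.4955       1.785
  solve Keq expr → x = -0.09745; check Q = 46.71
Then change container volume by factor 1.25 (V_new/V_old).
Step 2:
                    A           J
  init         0.3964       1.428
  Δ                 0           0
  eq           0.3964       1.428
  solve Keq expr → x = 0; check Q = 46.71

[J]_eq = 1.428 M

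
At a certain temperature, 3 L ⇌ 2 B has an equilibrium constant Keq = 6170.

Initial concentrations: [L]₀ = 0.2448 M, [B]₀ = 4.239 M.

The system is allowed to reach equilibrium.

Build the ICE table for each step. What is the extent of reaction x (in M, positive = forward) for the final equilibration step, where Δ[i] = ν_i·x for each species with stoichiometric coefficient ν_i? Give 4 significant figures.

x = 0.0335 M

Q₀ = 1225 vs Keq = 6170 ⇒ Q<K, forward
Step 1:
                  L         B
  I          0.2448     4.239
  C         -0.1005     0.067
  E          0.1443     4.306
  solve Keq expr → x = 0.0335; check Q = 6170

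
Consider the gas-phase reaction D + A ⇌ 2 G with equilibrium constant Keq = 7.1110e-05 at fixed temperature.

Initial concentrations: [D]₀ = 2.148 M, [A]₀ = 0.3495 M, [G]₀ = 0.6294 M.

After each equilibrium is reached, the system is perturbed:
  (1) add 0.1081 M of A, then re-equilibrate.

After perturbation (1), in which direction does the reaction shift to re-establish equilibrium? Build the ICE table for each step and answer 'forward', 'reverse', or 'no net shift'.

Direction: forward

Q₀ = 0.5277 vs Keq = 7.1110e-05 ⇒ Q>K, reverse
Step 1:
                    D           A           G
  Initial       2.148      0.3495      0.6294
  Change       0.3093      0.3093     -0.6187
  Equil         2.457      0.6588     0.01073
  solve Keq expr → x = -0.3093; check Q = 7.1110e-05
Then add 0.1081 M of A.
Step 2:
                    D           A           G
  Initial       2.457      0.7669     0.01073
  Change  -4.2133e-04 -4.2133e-04  8.4266e-04
  Equil         2.457      0.7665     0.01157
  solve Keq expr → x = 4.2133e-04; check Q = 7.1110e-05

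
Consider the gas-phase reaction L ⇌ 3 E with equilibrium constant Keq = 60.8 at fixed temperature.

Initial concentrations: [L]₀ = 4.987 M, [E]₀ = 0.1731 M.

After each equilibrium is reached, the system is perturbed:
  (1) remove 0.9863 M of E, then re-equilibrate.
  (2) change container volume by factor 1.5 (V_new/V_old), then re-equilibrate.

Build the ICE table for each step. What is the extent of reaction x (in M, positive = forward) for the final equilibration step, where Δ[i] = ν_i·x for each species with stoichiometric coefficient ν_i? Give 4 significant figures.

Q₀ = 0.00104 vs Keq = 60.8 ⇒ Q<K, forward
Step 1:
                    L           E
  I             4.987      0.1731
  C            -1.859       5.578
  E             3.128       5.751
  solve Keq expr → x = 1.859; check Q = 60.8
Then remove 0.9863 M of E.
Step 2:
                    L           E
  I             3.128       4.764
  C           -0.2716      0.8148
  E             2.856       5.579
  solve Keq expr → x = 0.2716; check Q = 60.8
Then change container volume by factor 1.5 (V_new/V_old).
Step 3:
                    L           E
  I             1.904       3.719
  C           -0.2959      0.8876
  E             1.608       4.607
  solve Keq expr → x = 0.2959; check Q = 60.8

x = 0.2959 M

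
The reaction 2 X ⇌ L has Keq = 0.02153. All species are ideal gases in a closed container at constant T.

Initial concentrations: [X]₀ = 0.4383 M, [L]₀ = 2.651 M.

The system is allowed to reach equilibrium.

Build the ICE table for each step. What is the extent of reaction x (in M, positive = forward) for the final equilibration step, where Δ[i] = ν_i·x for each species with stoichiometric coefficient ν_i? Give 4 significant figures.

Q₀ = 13.8 vs Keq = 0.02153 ⇒ Q>K, reverse
Step 1:
                    X           L
  I            0.4383       2.651
  C             4.325      -2.163
  E             4.763      0.4885
  solve Keq expr → x = -2.163; check Q = 0.02153

x = -2.163 M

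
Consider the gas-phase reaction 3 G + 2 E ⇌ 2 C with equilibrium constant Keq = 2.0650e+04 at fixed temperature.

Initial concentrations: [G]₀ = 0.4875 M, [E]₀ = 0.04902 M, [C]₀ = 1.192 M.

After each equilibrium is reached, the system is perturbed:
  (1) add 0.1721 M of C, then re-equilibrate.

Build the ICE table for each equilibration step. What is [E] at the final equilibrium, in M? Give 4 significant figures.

Q₀ = 5104 vs Keq = 2.0650e+04 ⇒ Q<K, forward
Step 1:
                    G           E           C
  I            0.4875     0.04902       1.192
  C          -0.03229    -0.02152     0.02152
  E            0.4552      0.0275       1.214
  solve Keq expr → x = 0.01076; check Q = 2.0650e+04
Then add 0.1721 M of C.
Step 2:
                    G           E           C
  I            0.4552      0.0275       1.386
  C          0.004976    0.003318   -0.003318
  E            0.4602     0.03081       1.382
  solve Keq expr → x = -0.001659; check Q = 2.0650e+04

[E]_eq = 0.03081 M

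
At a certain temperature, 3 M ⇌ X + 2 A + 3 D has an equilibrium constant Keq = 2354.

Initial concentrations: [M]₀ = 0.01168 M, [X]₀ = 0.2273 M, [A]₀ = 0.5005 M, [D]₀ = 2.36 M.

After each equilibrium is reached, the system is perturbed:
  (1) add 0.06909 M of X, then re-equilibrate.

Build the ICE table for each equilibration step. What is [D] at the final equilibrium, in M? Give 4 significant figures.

Q₀ = 4.6969e+05 vs Keq = 2354 ⇒ Q>K, reverse
Step 1:
                  M         X         A         D
  I         0.01168    0.2273    0.5005      2.36
  C         0.05047  -0.01682  -0.03365  -0.05047
  E         0.06215    0.2105    0.4669      2.31
  solve Keq expr → x = -0.01682; check Q = 2354
Then add 0.06909 M of X.
Step 2:
                  M         X         A         D
  I         0.06215    0.2796    0.4669      2.31
  C          0.0055 -0.001833 -0.003666   -0.0055
  E         0.06765    0.2777    0.4632     2.304
  solve Keq expr → x = -0.001833; check Q = 2354

[D]_eq = 2.304 M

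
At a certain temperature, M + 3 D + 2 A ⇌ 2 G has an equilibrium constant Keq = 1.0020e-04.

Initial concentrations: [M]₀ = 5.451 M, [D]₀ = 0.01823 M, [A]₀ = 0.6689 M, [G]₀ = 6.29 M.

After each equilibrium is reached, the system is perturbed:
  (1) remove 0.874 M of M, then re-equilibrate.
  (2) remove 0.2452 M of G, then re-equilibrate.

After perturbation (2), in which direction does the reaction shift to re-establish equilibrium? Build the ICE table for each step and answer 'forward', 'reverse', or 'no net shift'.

Q₀ = 2.6776e+06 vs Keq = 1.0020e-04 ⇒ Q>K, reverse
Step 1:
                  M         D         A         G
  I           5.451   0.01823    0.6689      6.29
  C           2.092     6.275     4.184    -4.184
  E           7.543     6.294     4.853     2.106
  solve Keq expr → x = -2.092; check Q = 1.0020e-04
Then remove 0.874 M of M.
Step 2:
                  M         D         A         G
  I           6.669     6.294     4.853     2.106
  C         0.02854   0.08563   0.05709  -0.05709
  E           6.697     6.379      4.91     2.049
  solve Keq expr → x = -0.02854; check Q = 1.0020e-04
Then remove 0.2452 M of G.
Step 3:
                  M         D         A         G
  I           6.697     6.379      4.91     1.804
  C        -0.05596   -0.1679   -0.1119    0.1119
  E           6.641     6.211     4.798     1.916
  solve Keq expr → x = 0.05596; check Q = 1.0020e-04

Direction: forward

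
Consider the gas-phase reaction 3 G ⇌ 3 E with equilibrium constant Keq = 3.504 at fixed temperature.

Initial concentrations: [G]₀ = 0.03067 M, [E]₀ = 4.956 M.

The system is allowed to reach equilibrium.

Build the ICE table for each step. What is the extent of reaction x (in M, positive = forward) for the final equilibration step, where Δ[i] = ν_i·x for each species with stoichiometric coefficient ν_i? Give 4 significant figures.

Q₀ = 4.2194e+06 vs Keq = 3.504 ⇒ Q>K, reverse
Step 1:
                   G          E
  init       0.03067      4.956
  Δ            1.949     -1.949
  eq            1.98      3.007
  solve Keq expr → x = -0.6497; check Q = 3.504

x = -0.6497 M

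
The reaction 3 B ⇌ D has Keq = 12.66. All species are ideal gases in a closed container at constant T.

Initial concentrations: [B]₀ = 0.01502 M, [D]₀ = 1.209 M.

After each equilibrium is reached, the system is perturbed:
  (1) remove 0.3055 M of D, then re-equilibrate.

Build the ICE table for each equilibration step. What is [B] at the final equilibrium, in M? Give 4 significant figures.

[B]_eq = 0.3945 M

Q₀ = 3.5679e+05 vs Keq = 12.66 ⇒ Q>K, reverse
Step 1:
                  B         D
  init      0.01502     1.209
  Δ          0.4235   -0.1412
  eq         0.4386     1.068
  solve Keq expr → x = -0.1412; check Q = 12.66
Then remove 0.3055 M of D.
Step 2:
                  B         D
  init       0.4386    0.7623
  Δ         -0.0441    0.0147
  eq         0.3945     0.777
  solve Keq expr → x = 0.0147; check Q = 12.66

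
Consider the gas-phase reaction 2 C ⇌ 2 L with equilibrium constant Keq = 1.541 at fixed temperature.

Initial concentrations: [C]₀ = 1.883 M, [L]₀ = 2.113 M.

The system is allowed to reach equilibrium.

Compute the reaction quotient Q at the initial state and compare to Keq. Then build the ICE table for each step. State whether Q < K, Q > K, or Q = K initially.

Q₀ = 1.259 vs Keq = 1.541 ⇒ Q<K, forward
Step 1:
                  C         L
  init        1.883     2.113
  Δ         -0.1002    0.1002
  eq          1.783     2.213
  solve Keq expr → x = 0.05008; check Q = 1.541

Q₀ = 1.259; Q < K (proceeds forward)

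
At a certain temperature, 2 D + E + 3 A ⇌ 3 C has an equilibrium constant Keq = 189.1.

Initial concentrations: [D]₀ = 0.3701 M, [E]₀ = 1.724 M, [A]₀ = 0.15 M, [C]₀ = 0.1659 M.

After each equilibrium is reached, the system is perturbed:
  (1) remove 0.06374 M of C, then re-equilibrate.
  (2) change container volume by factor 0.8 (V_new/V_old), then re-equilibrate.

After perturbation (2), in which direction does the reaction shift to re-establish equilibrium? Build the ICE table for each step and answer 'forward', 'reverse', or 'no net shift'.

Q₀ = 5.729 vs Keq = 189.1 ⇒ Q<K, forward
Step 1:
                    D           E           A           C
  init         0.3701       1.724        0.15      0.1659
  Δ          -0.04992    -0.02496    -0.07488     0.07488
  eq           0.3202       1.699     0.07512      0.2408
  solve Keq expr → x = 0.02496; check Q = 189.1
Then remove 0.06374 M of C.
Step 2:
                    D           E           A           C
  init         0.3202       1.699     0.07512       0.177
  Δ         -0.009463   -0.004732    -0.01419     0.01419
  eq           0.3107       1.694     0.06092      0.1912
  solve Keq expr → x = 0.004732; check Q = 189.1
Then change container volume by factor 0.8 (V_new/V_old).
Step 3:
                    D           E           A           C
  init         0.3884       2.118     0.07615       0.239
  Δ          -0.00762    -0.00381    -0.01143     0.01143
  eq           0.3808       2.114     0.06472      0.2505
  solve Keq expr → x = 0.00381; check Q = 189.1

Direction: forward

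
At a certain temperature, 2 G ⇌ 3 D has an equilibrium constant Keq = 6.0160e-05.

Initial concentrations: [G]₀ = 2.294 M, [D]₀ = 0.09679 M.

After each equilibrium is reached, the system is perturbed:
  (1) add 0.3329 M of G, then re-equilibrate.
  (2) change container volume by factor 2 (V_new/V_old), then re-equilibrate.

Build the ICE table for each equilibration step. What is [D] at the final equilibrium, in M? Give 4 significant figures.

[D]_eq = 0.04702 M

Q₀ = 1.7231e-04 vs Keq = 6.0160e-05 ⇒ Q>K, reverse
Step 1:
                    G           D
  I             2.294     0.09679
  C           0.01884    -0.02826
  E             2.313     0.06853
  solve Keq expr → x = -0.009421; check Q = 6.0160e-05
Then add 0.3329 M of G.
Step 2:
                    G           D
  I             2.646     0.06853
  C         -0.004232    0.006347
  E             2.642     0.07488
  solve Keq expr → x = 0.002116; check Q = 6.0160e-05
Then change container volume by factor 2 (V_new/V_old).
Step 3:
                    G           D
  I             1.321     0.03744
  C         -0.006386    0.009579
  E             1.314     0.04702
  solve Keq expr → x = 0.003193; check Q = 6.0160e-05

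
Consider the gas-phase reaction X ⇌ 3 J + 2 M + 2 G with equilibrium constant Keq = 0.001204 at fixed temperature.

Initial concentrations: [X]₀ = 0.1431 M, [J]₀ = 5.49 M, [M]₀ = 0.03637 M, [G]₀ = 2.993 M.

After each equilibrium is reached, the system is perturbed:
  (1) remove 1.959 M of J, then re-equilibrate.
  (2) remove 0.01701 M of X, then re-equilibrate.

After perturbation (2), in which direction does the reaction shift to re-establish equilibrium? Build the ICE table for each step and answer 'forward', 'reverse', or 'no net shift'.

Q₀ = 13.7 vs Keq = 0.001204 ⇒ Q>K, reverse
Step 1:
                  X         J         M         G
  Initial    0.1431      5.49   0.03637     2.993
  Change      0.018    -0.054    -0.036    -0.036
  Equil      0.1611     5.436 3.7161e-04     2.957
  solve Keq expr → x = -0.018; check Q = 0.001204
Then remove 1.959 M of J.
Step 2:
                  X         J         M         G
  Initial    0.1611     3.477 3.7161e-04     2.957
  Change  -1.7709e-04 5.3127e-04 3.5418e-04 3.5418e-04
  Equil      0.1609     3.478 7.2579e-04     2.957
  solve Keq expr → x = 1.7709e-04; check Q = 0.001204
Then remove 0.01701 M of X.
Step 3:
                  X         J         M         G
  Initial    0.1439     3.478 7.2579e-04     2.957
  Change  1.9678e-05 -5.9035e-05 -3.9357e-05 -3.9357e-05
  Equil      0.1439     3.477 6.8643e-04     2.957
  solve Keq expr → x = -1.9678e-05; check Q = 0.001204

Direction: reverse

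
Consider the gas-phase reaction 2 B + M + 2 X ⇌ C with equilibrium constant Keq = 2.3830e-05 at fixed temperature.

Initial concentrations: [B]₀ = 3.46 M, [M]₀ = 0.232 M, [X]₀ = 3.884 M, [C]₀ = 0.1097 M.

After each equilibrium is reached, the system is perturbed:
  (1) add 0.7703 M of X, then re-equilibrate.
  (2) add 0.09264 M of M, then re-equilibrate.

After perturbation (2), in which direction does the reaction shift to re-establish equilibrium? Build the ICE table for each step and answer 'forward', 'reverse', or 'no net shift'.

Direction: forward

Q₀ = 0.002618 vs Keq = 2.3830e-05 ⇒ Q>K, reverse
Step 1:
                   B          M          X          C
  init          3.46      0.232      3.884     0.1097
  Δ           0.2157     0.1079     0.2157    -0.1079
  eq           3.676     0.3399        4.1   0.001839
  solve Keq expr → x = -0.1079; check Q = 2.3830e-05
Then add 0.7703 M of X.
Step 2:
                   B          M          X          C
  init         3.676     0.3399       4.87   0.001839
  Δ        -0.001493 -7.4666e-04  -0.001493 7.4666e-04
  eq           3.674     0.3391      4.869   0.002586
  solve Keq expr → x = 7.4666e-04; check Q = 2.3830e-05
Then add 0.09264 M of M.
Step 3:
                   B          M          X          C
  init         3.674     0.4318      4.869   0.002586
  Δ        -0.001393 -6.9671e-04  -0.001393 6.9671e-04
  eq           3.673     0.4311      4.867   0.003283
  solve Keq expr → x = 6.9671e-04; check Q = 2.3830e-05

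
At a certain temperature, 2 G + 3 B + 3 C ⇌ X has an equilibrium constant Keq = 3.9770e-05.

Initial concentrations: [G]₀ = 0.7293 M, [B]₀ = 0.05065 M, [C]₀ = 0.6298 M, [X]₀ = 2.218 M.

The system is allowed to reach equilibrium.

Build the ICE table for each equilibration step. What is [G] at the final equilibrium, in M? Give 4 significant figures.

[G]_eq = 3.031 M

Q₀ = 1.2847e+05 vs Keq = 3.9770e-05 ⇒ Q>K, reverse
Step 1:
                    G           B           C           X
  I            0.7293     0.05065      0.6298       2.218
  C             2.301       3.452       3.452      -1.151
  E             3.031       3.503       4.082       1.067
  solve Keq expr → x = -1.151; check Q = 3.9770e-05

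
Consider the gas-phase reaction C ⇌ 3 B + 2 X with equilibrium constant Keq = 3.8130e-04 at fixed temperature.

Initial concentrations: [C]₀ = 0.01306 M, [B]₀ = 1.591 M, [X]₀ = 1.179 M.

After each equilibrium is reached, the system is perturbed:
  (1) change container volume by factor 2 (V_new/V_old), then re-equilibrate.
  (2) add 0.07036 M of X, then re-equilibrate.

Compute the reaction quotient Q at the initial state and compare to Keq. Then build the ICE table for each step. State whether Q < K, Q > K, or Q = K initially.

Q₀ = 428.6 vs Keq = 3.8130e-04 ⇒ Q>K, reverse
Step 1:
                   C          B          X
  I          0.01306      1.591      1.179
  C           0.4784     -1.435    -0.9567
  E           0.4914     0.1559     0.2223
  solve Keq expr → x = -0.4784; check Q = 3.8130e-04
Then change container volume by factor 2 (V_new/V_old).
Step 2:
                   C          B          X
  I           0.2457    0.07797     0.1111
  C         -0.02388    0.07165    0.04777
  E           0.2218     0.1496     0.1589
  solve Keq expr → x = 0.02388; check Q = 3.8130e-04
Then add 0.07036 M of X.
Step 3:
                   C          B          X
  I           0.2218     0.1496     0.2293
  C           0.0083    -0.0249    -0.0166
  E           0.2301     0.1247     0.2127
  solve Keq expr → x = -0.0083; check Q = 3.8130e-04

Q₀ = 428.6; Q > K (proceeds reverse)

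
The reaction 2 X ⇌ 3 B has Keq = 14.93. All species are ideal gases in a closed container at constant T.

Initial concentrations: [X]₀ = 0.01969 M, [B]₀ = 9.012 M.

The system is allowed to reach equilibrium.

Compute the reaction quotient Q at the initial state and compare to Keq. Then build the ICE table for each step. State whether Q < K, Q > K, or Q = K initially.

Q₀ = 1.8879e+06; Q > K (proceeds reverse)

Q₀ = 1.8879e+06 vs Keq = 14.93 ⇒ Q>K, reverse
Step 1:
                  X         B
  init      0.01969     9.012
  Δ           2.761    -4.142
  eq          2.781      4.87
  solve Keq expr → x = -1.381; check Q = 14.93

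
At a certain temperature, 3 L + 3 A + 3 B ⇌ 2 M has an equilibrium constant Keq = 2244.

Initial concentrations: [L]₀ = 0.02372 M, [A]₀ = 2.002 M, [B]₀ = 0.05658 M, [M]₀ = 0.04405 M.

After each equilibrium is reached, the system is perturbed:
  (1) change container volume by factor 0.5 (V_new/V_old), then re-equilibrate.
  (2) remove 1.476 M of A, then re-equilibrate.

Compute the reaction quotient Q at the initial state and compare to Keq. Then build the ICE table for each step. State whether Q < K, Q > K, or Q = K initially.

Q₀ = 1.0004e+05 vs Keq = 2244 ⇒ Q>K, reverse
Step 1:
                    L           A           B           M
  init        0.02372       2.002     0.05658     0.04405
  Δ             0.022       0.022       0.022    -0.01467
  eq          0.04572       2.024     0.07858     0.02938
  solve Keq expr → x = -0.007335; check Q = 2244
Then change container volume by factor 0.5 (V_new/V_old).
Step 2:
                    L           A           B           M
  init        0.09145       4.048      0.1572     0.05876
  Δ          -0.05331    -0.05331    -0.05331     0.03554
  eq          0.03814       3.995      0.1039      0.0943
  solve Keq expr → x = 0.01777; check Q = 2244
Then remove 1.476 M of A.
Step 3:
                    L           A           B           M
  init        0.03814       2.519      0.1039      0.0943
  Δ           0.01243     0.01243     0.01243   -0.008284
  eq          0.05057       2.531      0.1163     0.08602
  solve Keq expr → x = -0.004142; check Q = 2244

Q₀ = 1.0004e+05; Q > K (proceeds reverse)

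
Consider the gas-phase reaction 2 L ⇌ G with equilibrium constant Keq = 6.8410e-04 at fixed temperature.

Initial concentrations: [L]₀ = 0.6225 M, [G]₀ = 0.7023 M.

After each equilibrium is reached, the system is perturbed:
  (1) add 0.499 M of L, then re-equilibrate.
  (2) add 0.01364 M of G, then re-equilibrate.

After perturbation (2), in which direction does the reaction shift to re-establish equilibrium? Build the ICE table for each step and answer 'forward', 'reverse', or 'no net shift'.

Q₀ = 1.812 vs Keq = 6.8410e-04 ⇒ Q>K, reverse
Step 1:
                    L           G
  Initial      0.6225      0.7023
  Change        1.399     -0.6995
  Equil         2.022    0.002796
  solve Keq expr → x = -0.6995; check Q = 6.8410e-04
Then add 0.499 M of L.
Step 2:
                    L           G
  Initial       2.521    0.002796
  Change     -0.00308     0.00154
  Equil         2.517    0.004335
  solve Keq expr → x = 0.00154; check Q = 6.8410e-04
Then add 0.01364 M of G.
Step 3:
                    L           G
  Initial       2.517     0.01798
  Change      0.02709    -0.01355
  Equil         2.545    0.004429
  solve Keq expr → x = -0.01355; check Q = 6.8410e-04

Direction: reverse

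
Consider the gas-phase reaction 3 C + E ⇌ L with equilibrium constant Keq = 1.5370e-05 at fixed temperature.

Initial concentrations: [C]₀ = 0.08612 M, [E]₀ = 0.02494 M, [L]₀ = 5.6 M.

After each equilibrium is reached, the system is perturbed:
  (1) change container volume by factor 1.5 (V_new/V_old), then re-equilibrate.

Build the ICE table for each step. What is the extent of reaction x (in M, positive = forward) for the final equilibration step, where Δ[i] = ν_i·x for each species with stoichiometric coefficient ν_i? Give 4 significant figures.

Q₀ = 3.5154e+05 vs Keq = 1.5370e-05 ⇒ Q>K, reverse
Step 1:
                    C           E           L
  I           0.08612     0.02494         5.6
  C             15.82       5.272      -5.272
  E              15.9       5.297      0.3275
  solve Keq expr → x = -5.272; check Q = 1.5370e-05
Then change container volume by factor 1.5 (V_new/V_old).
Step 2:
                    C           E           L
  I              10.6       3.532      0.2183
  C            0.4277      0.1426     -0.1426
  E             11.03       3.674     0.07578
  solve Keq expr → x = -0.1426; check Q = 1.5370e-05

x = -0.1426 M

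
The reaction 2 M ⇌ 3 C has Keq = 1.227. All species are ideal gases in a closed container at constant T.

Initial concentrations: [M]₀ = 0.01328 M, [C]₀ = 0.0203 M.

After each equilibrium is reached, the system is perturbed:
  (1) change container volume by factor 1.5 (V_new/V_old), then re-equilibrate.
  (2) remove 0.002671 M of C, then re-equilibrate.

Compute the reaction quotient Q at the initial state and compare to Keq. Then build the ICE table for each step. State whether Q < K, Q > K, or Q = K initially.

Q₀ = 0.04743; Q < K (proceeds forward)

Q₀ = 0.04743 vs Keq = 1.227 ⇒ Q<K, forward
Step 1:
                  M         C
  I         0.01328    0.0203
  C       -0.008029   0.01204
  E        0.005251   0.03234
  solve Keq expr → x = 0.004014; check Q = 1.227
Then change container volume by factor 1.5 (V_new/V_old).
Step 2:
                  M         C
  I        0.003501   0.02156
  C       -4.9385e-04 7.4077e-04
  E        0.003007    0.0223
  solve Keq expr → x = 2.4692e-04; check Q = 1.227
Then remove 0.002671 M of C.
Step 3:
                  M         C
  I        0.003007   0.01963
  C       -4.0694e-04 6.1041e-04
  E          0.0026   0.02024
  solve Keq expr → x = 2.0347e-04; check Q = 1.227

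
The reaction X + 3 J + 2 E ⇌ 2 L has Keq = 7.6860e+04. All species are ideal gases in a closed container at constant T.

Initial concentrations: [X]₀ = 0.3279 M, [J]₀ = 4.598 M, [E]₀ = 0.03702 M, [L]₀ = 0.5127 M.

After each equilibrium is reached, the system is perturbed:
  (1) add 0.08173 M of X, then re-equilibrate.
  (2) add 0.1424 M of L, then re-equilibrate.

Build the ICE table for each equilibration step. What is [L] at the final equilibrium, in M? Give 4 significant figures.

[L]_eq = 0.6917 M

Q₀ = 6.017 vs Keq = 7.6860e+04 ⇒ Q<K, forward
Step 1:
                    X           J           E           L
  Initial      0.3279       4.598     0.03702      0.5127
  Change     -0.01833    -0.05498    -0.03665     0.03665
  Equil        0.3096       4.543  3.6779e-04      0.5494
  solve Keq expr → x = 0.01833; check Q = 7.6860e+04
Then add 0.08173 M of X.
Step 2:
                    X           J           E           L
  Initial      0.3913       4.543  3.6779e-04      0.5494
  Change  -2.0309e-05 -6.0926e-05 -4.0617e-05  4.0617e-05
  Equil        0.3913       4.543  3.2717e-04      0.5494
  solve Keq expr → x = 2.0309e-05; check Q = 7.6860e+04
Then add 0.1424 M of L.
Step 3:
                    X           J           E           L
  Initial      0.3913       4.543  3.2717e-04      0.6918
  Change   4.2356e-05  1.2707e-04  8.4712e-05 -8.4712e-05
  Equil        0.3913       4.543  4.1189e-04      0.6917
  solve Keq expr → x = -4.2356e-05; check Q = 7.6860e+04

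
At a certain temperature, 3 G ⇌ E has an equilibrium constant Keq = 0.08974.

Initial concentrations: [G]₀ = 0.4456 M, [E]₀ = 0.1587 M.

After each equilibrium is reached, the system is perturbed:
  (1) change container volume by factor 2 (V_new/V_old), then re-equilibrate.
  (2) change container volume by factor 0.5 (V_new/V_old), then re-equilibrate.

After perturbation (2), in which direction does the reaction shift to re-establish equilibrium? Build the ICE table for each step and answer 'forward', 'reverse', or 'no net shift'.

Q₀ = 1.794 vs Keq = 0.08974 ⇒ Q>K, reverse
Step 1:
                   G          E
  Initial     0.4456     0.1587
  Change      0.3437    -0.1146
  Equil       0.7893    0.04413
  solve Keq expr → x = -0.1146; check Q = 0.08974
Then change container volume by factor 2 (V_new/V_old).
Step 2:
                   G          E
  Initial     0.3947    0.02206
  Change     0.04354   -0.01451
  Equil       0.4382   0.007551
  solve Keq expr → x = -0.01451; check Q = 0.08974
Then change container volume by factor 0.5 (V_new/V_old).
Step 3:
                   G          E
  Initial     0.8764     0.0151
  Change    -0.08708    0.02903
  Equil       0.7893    0.04413
  solve Keq expr → x = 0.02903; check Q = 0.08974

Direction: forward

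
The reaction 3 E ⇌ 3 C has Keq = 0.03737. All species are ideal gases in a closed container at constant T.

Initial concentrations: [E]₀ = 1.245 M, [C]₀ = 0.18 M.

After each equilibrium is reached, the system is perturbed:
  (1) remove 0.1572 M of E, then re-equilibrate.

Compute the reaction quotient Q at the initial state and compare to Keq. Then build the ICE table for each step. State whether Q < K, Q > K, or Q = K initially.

Q₀ = 0.003022 vs Keq = 0.03737 ⇒ Q<K, forward
Step 1:
                  E         C
  Initial     1.245      0.18
  Change     -0.177     0.177
  Equil       1.068     0.357
  solve Keq expr → x = 0.05902; check Q = 0.03737
Then remove 0.1572 M of E.
Step 2:
                  E         C
  Initial    0.9108     0.357
  Change    0.03939  -0.03939
  Equil      0.9501    0.3177
  solve Keq expr → x = -0.01313; check Q = 0.03737

Q₀ = 0.003022; Q < K (proceeds forward)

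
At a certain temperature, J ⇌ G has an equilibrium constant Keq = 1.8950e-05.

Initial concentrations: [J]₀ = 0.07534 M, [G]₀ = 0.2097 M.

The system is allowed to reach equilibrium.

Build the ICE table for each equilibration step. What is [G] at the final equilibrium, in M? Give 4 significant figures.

Q₀ = 2.783 vs Keq = 1.8950e-05 ⇒ Q>K, reverse
Step 1:
                   J          G
  I          0.07534     0.2097
  C           0.2097    -0.2097
  E            0.285 5.4014e-06
  solve Keq expr → x = -0.2097; check Q = 1.8950e-05

[G]_eq = 5.4014e-06 M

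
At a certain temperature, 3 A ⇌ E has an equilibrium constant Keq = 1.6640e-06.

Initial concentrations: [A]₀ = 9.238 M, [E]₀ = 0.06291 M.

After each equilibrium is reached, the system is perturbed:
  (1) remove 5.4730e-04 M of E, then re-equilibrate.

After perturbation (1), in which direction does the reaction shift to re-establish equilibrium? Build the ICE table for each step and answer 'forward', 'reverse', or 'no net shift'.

Direction: forward

Q₀ = 7.9797e-05 vs Keq = 1.6640e-06 ⇒ Q>K, reverse
Step 1:
                  A         E
  I           9.238   0.06291
  C          0.1846  -0.06152
  E           9.423  0.001392
  solve Keq expr → x = -0.06152; check Q = 1.6640e-06
Then remove 5.4730e-04 M of E.
Step 2:
                  A         E
  I           9.423 8.4476e-04
  C        -0.00164 5.4657e-04
  E           9.421  0.001391
  solve Keq expr → x = 5.4657e-04; check Q = 1.6640e-06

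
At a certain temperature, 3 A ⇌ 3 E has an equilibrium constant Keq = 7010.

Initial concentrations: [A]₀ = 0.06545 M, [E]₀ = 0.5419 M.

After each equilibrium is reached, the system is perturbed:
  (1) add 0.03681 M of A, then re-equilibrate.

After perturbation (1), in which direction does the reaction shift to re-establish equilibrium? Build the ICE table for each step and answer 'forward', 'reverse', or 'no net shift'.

Q₀ = 567.6 vs Keq = 7010 ⇒ Q<K, forward
Step 1:
                  A         E
  I         0.06545    0.5419
  C        -0.03529   0.03529
  E         0.03016    0.5772
  solve Keq expr → x = 0.01176; check Q = 7010
Then add 0.03681 M of A.
Step 2:
                  A         E
  I         0.06697    0.5772
  C        -0.03498   0.03498
  E         0.03199    0.6122
  solve Keq expr → x = 0.01166; check Q = 7010

Direction: forward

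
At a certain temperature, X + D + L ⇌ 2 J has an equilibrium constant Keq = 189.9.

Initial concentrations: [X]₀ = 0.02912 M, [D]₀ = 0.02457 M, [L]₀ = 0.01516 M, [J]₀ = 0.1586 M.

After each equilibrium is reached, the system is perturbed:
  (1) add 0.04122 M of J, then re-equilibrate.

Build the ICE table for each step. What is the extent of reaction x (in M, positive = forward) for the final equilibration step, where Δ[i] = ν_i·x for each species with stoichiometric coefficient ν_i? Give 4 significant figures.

Q₀ = 2319 vs Keq = 189.9 ⇒ Q>K, reverse
Step 1:
                    X           D           L           J
  I           0.02912     0.02457     0.01516      0.1586
  C           0.01963     0.01963     0.01963    -0.03927
  E           0.04875      0.0442     0.03479      0.1193
  solve Keq expr → x = -0.01963; check Q = 189.9
Then add 0.04122 M of J.
Step 2:
                    X           D           L           J
  I           0.04875      0.0442     0.03479      0.1606
  C          0.006398    0.006398    0.006398     -0.0128
  E           0.05515      0.0506     0.04119      0.1478
  solve Keq expr → x = -0.006398; check Q = 189.9

x = -0.006398 M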